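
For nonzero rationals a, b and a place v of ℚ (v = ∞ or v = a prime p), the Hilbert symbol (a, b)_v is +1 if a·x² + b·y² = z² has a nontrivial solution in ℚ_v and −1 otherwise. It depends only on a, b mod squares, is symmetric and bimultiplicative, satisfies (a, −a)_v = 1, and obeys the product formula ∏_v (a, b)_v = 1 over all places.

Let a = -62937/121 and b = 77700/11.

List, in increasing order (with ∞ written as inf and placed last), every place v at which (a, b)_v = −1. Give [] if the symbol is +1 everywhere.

(a, b) ≡ (-777, 8547) mod (ℚ^×)²; places V = {2, 3, 5, 7, 11, 37, ∞}.
(a,b)_7: α=1, u≡2; β=1, v≡3 (mod 7); (2|7)=+1, (3|7)=-1; sign (−1)^1·+1^1·-1^1 = +1.
(a,b)_11: α=-2, u≡5; β=-1, v≡7 (mod 11); (5|11)=+1, (7|11)=-1; sign (−1)^0·+1^-1·-1^-2 = +1.
(a,b)_∞: sgn(-777)=−, sgn(8547)=+, so +1.
(a,b)_5: α=0, u≡3; β=2, v≡3 (mod 5); (3|5)=-1, (3|5)=-1; sign (−1)^0·-1^2·-1^0 = +1.
(a,b)_3: α=5, u≡2; β=1, v≡2 (mod 3); (2|3)=-1, (2|3)=-1; sign (−1)^1·-1^1·-1^5 = -1.
(a,b)_2: α=0, β=2; u≡7, v≡3 (mod 8); ε(u)ε(v)=1·1, αω(v)=0·1, βω(u)=2·0; sum ≡ 1  ⇒  -1.
(a,b)_37: α=1, u≡26; β=1, v≡16 (mod 37); (26|37)=+1, (16|37)=+1; sign (−1)^0·+1^1·+1^1 = +1.
|Ram(-777, 8547)| = 2, even; anisotropic at {2, 3}.

[2, 3]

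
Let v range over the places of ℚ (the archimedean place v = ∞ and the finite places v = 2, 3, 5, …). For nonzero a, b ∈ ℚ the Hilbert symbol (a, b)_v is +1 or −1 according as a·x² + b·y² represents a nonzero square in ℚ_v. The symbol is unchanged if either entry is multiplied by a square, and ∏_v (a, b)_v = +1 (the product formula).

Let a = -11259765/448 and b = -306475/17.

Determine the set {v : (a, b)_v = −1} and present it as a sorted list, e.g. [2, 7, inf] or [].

[5, 13, 17, 23, 43, inf]

Mod squares: a ≡ -16555, b ≡ -208403. Check v ∈ {∞, 2, 3, 5, 7, 11, 13, 17, 23, 41, 43}.
v=∞: -16555 < 0 and -208403 < 0  ⇒  (a,b)_∞ = -1.
v=3: a=3^2·(≡2), b=3^0·(≡1) mod 3; (2|3)=-1, (1|3)=+1; (−1)^{2·0·1}·(-1)^0·(+1)^2 = +1.
v=5: a=5^1·(≡4), b=5^2·(≡3) mod 5; (4|5)=+1, (3|5)=-1; (−1)^{1·2·2}·(+1)^2·(-1)^1 = -1.
v=41: a=41^0·(≡33), b=41^1·(≡33) mod 41; (33|41)=+1, (33|41)=+1; (−1)^{0·1·20}·(+1)^1·(+1)^0 = +1.
v=11: a=11^1·(≡7), b=11^0·(≡3) mod 11; (7|11)=-1, (3|11)=+1; (−1)^{1·0·5}·(-1)^0·(+1)^1 = +1.
v=17: a=17^0·(≡11), b=17^-1·(≡1) mod 17; (11|17)=-1, (1|17)=+1; (−1)^{0·-1·8}·(-1)^-1·(+1)^0 = -1.
v=23: a=23^2·(≡20), b=23^1·(≡9) mod 23; (20|23)=-1, (9|23)=+1; (−1)^{2·1·11}·(-1)^1·(+1)^2 = -1.
v=7: a=7^-1·(≡1), b=7^0·(≡2) mod 7; (1|7)=+1, (2|7)=+1; (−1)^{-1·0·3}·(+1)^0·(+1)^-1 = +1.
v=43: a=43^1·(≡8), b=43^0·(≡27) mod 43; (8|43)=-1, (27|43)=-1; (−1)^{1·0·21}·(-1)^0·(-1)^1 = -1.
v=13: a=13^0·(≡7), b=13^1·(≡5) mod 13; (7|13)=-1, (5|13)=-1; (−1)^{0·1·6}·(-1)^1·(-1)^0 = -1.
v=2: v_2(a)=-6, v_2(b)=0; units ≡ 5, 5 (mod 8); ε·ε+αω+βω = 0·0+-6·1+0·1 ≡ 0  ⇒  (a,b)_2 = +1.
(-16555, -208403 / ℚ) ramifies at {5, 13, 17, 23, 43, ∞}: a division algebra.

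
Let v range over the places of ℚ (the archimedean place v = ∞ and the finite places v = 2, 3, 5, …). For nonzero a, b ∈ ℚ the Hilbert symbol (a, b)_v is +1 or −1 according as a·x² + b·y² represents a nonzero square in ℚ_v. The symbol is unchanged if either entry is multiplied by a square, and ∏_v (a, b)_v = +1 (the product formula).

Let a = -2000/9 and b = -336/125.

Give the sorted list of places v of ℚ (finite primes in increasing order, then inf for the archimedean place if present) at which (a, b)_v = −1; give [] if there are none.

(a, b) ≡ (-5, -105) mod (ℚ^×)²; places V = {2, 3, 5, 7, ∞}.
(a,b)_∞: sgn(-5)=−, sgn(-105)=−, so -1.
(a,b)_5: α=3, u≡1; β=-3, v≡4 (mod 5); (1|5)=+1, (4|5)=+1; sign (−1)^0·+1^-3·+1^3 = +1.
(a,b)_7: α=0, u≡1; β=1, v≡6 (mod 7); (1|7)=+1, (6|7)=-1; sign (−1)^0·+1^1·-1^0 = +1.
(a,b)_2: α=4, β=4; u≡3, v≡7 (mod 8); ε(u)ε(v)=1·1, αω(v)=4·0, βω(u)=4·1; sum ≡ 1  ⇒  -1.
(a,b)_3: α=-2, u≡1; β=1, v≡1 (mod 3); (1|3)=+1, (1|3)=+1; sign (−1)^0·+1^1·+1^-2 = +1.
Ram(-5, -105) = {2, ∞}; no ℚ_2-point on the conic.

[2, inf]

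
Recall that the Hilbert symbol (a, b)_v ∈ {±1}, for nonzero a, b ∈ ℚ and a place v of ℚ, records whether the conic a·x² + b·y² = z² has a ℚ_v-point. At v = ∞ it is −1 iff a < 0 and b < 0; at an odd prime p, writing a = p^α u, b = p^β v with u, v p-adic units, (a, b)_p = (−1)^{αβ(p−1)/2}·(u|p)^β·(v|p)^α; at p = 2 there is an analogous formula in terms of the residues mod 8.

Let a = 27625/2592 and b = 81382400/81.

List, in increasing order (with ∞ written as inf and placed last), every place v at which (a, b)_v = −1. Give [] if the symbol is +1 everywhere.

[2, 11, 13, 17]

Mod squares: a ≡ 2210, b ≡ 11. Check v ∈ {∞, 2, 3, 5, 11, 13, 17}.
v=11: a=11^0·(≡10), b=11^1·(≡5) mod 11; (10|11)=-1, (5|11)=+1; (−1)^{0·1·5}·(-1)^1·(+1)^0 = -1.
v=13: a=13^1·(≡9), b=13^0·(≡7) mod 13; (9|13)=+1, (7|13)=-1; (−1)^{1·0·6}·(+1)^0·(-1)^1 = -1.
v=5: a=5^3·(≡3), b=5^2·(≡1) mod 5; (3|5)=-1, (1|5)=+1; (−1)^{3·2·2}·(-1)^2·(+1)^3 = +1.
v=∞: 2210 > 0 and 11 > 0  ⇒  (a,b)_∞ = +1.
v=3: a=3^-4·(≡2), b=3^-4·(≡2) mod 3; (2|3)=-1, (2|3)=-1; (−1)^{-4·-4·1}·(-1)^-4·(-1)^-4 = +1.
v=17: a=17^1·(≡14), b=17^2·(≡14) mod 17; (14|17)=-1, (14|17)=-1; (−1)^{1·2·8}·(-1)^2·(-1)^1 = -1.
v=2: v_2(a)=-5, v_2(b)=10; units ≡ 1, 3 (mod 8); ε·ε+αω+βω = 0·1+-5·1+10·0 ≡ 1  ⇒  (a,b)_2 = -1.
|Ram(2210, 11)| = 4, even; anisotropic at {2, 11, 13, 17}.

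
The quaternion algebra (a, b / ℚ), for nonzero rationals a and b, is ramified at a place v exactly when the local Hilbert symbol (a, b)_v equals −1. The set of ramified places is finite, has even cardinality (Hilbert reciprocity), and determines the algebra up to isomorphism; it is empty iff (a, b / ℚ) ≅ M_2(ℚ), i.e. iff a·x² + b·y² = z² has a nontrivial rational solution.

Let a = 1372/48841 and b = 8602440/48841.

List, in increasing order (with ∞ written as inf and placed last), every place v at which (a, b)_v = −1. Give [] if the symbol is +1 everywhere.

Mod squares: a ≡ 7, b ≡ 43890. Check v ∈ {∞, 2, 3, 5, 7, 11, 13, 17, 19}.
v=3: a=3^0·(≡1), b=3^1·(≡2) mod 3; (1|3)=+1, (2|3)=-1; (−1)^{0·1·1}·(+1)^1·(-1)^0 = +1.
v=2: v_2(a)=2, v_2(b)=3; units ≡ 7, 1 (mod 8); ε·ε+αω+βω = 1·0+2·0+3·0 ≡ 0  ⇒  (a,b)_2 = +1.
v=∞: 7 > 0 and 43890 > 0  ⇒  (a,b)_∞ = +1.
v=13: a=13^-2·(≡11), b=13^-2·(≡5) mod 13; (11|13)=-1, (5|13)=-1; (−1)^{-2·-2·6}·(-1)^-2·(-1)^-2 = +1.
v=5: a=5^0·(≡2), b=5^1·(≡3) mod 5; (2|5)=-1, (3|5)=-1; (−1)^{0·1·2}·(-1)^1·(-1)^0 = -1.
v=19: a=19^0·(≡9), b=19^1·(≡6) mod 19; (9|19)=+1, (6|19)=+1; (−1)^{0·1·9}·(+1)^1·(+1)^0 = +1.
v=17: a=17^-2·(≡5), b=17^-2·(≡2) mod 17; (5|17)=-1, (2|17)=+1; (−1)^{-2·-2·8}·(-1)^-2·(+1)^-2 = +1.
v=11: a=11^0·(≡8), b=11^1·(≡6) mod 11; (8|11)=-1, (6|11)=-1; (−1)^{0·1·5}·(-1)^1·(-1)^0 = -1.
v=7: a=7^3·(≡2), b=7^3·(≡3) mod 7; (2|7)=+1, (3|7)=-1; (−1)^{3·3·3}·(+1)^3·(-1)^3 = +1.
Ram(7, 43890) = {5, 11}; no ℚ_5-point on the conic.

[5, 11]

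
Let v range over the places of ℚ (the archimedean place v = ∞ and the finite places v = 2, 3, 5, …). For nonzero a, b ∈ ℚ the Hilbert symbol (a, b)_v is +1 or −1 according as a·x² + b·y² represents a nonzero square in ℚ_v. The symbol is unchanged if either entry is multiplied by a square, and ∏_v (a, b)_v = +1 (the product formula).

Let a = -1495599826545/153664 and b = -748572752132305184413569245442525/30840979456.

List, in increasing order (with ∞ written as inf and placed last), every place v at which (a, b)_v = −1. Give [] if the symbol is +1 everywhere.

[2, inf]

Mod squares: a ≡ -4945, b ≡ -989. Check v ∈ {∞, 2, 3, 5, 7, 11, 17, 23, 29, 31, 43}.
v=17: a=17^2·(≡1), b=17^2·(≡5) mod 17; (1|17)=+1, (5|17)=-1; (−1)^{2·2·8}·(+1)^2·(-1)^2 = +1.
v=5: a=5^1·(≡4), b=5^2·(≡4) mod 5; (4|5)=+1, (4|5)=+1; (−1)^{1·2·2}·(+1)^2·(+1)^1 = +1.
v=23: a=23^1·(≡20), b=23^3·(≡3) mod 23; (20|23)=-1, (3|23)=+1; (−1)^{1·3·11}·(-1)^3·(+1)^1 = +1.
v=31: a=31^2·(≡17), b=31^6·(≡17) mod 31; (17|31)=-1, (17|31)=-1; (−1)^{2·6·15}·(-1)^6·(-1)^2 = +1.
v=2: v_2(a)=-6, v_2(b)=-18; units ≡ 7, 3 (mod 8); ε·ε+αω+βω = 1·1+-6·1+-18·0 ≡ 1  ⇒  (a,b)_2 = -1.
v=7: a=7^-4·(≡1), b=7^-6·(≡3) mod 7; (1|7)=+1, (3|7)=-1; (−1)^{-4·-6·3}·(+1)^-6·(-1)^-4 = +1.
v=11: a=11^2·(≡9), b=11^6·(≡3) mod 11; (9|11)=+1, (3|11)=+1; (−1)^{2·6·5}·(+1)^6·(+1)^2 = +1.
v=43: a=43^1·(≡25), b=43^3·(≡30) mod 43; (25|43)=+1, (30|43)=-1; (−1)^{1·3·21}·(+1)^3·(-1)^1 = +1.
v=3: a=3^2·(≡2), b=3^4·(≡1) mod 3; (2|3)=-1, (1|3)=+1; (−1)^{2·4·1}·(-1)^4·(+1)^2 = +1.
v=29: a=29^0·(≡12), b=29^2·(≡3) mod 29; (12|29)=-1, (3|29)=-1; (−1)^{0·2·14}·(-1)^2·(-1)^0 = +1.
v=∞: -4945 < 0 and -989 < 0  ⇒  (a,b)_∞ = -1.
|Ram(-4945, -989)| = 2, even; anisotropic at {2, ∞}.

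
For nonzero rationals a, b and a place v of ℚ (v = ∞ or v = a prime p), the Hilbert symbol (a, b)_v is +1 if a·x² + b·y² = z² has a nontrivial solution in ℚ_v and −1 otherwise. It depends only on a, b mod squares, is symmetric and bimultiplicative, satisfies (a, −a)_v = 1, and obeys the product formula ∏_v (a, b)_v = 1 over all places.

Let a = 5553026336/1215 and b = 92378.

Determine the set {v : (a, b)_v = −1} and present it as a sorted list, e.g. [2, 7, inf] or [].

[2, 3, 5, 19]

(a, b) ≡ (106590, 92378) mod (ℚ^×)²; places V = {2, 3, 5, 11, 13, 17, 19, ∞}.
(a,b)_17: α=3, u≡14; β=1, v≡11 (mod 17); (14|17)=-1, (11|17)=-1; sign (−1)^0·-1^1·-1^3 = +1.
(a,b)_∞: sgn(106590)=+, sgn(92378)=+, so +1.
(a,b)_19: α=1, u≡11; β=1, v≡17 (mod 19); (11|19)=+1, (17|19)=+1; sign (−1)^1·+1^1·+1^1 = -1.
(a,b)_2: α=5, β=1; u≡7, v≡5 (mod 8); ε(u)ε(v)=1·0, αω(v)=5·1, βω(u)=1·0; sum ≡ 1  ⇒  -1.
(a,b)_13: α=2, u≡12; β=1, v≡8 (mod 13); (12|13)=+1, (8|13)=-1; sign (−1)^0·+1^1·-1^2 = +1.
(a,b)_11: α=1, u≡8; β=1, v≡5 (mod 11); (8|11)=-1, (5|11)=+1; sign (−1)^1·-1^1·+1^1 = +1.
(a,b)_3: α=-5, u≡1; β=0, v≡2 (mod 3); (1|3)=+1, (2|3)=-1; sign (−1)^0·+1^0·-1^-5 = -1.
(a,b)_5: α=-1, u≡2; β=0, v≡3 (mod 5); (2|5)=-1, (3|5)=-1; sign (−1)^0·-1^0·-1^-1 = -1.
Ram(106590, 92378) = {2, 3, 5, 19}; no ℚ_2-point on the conic.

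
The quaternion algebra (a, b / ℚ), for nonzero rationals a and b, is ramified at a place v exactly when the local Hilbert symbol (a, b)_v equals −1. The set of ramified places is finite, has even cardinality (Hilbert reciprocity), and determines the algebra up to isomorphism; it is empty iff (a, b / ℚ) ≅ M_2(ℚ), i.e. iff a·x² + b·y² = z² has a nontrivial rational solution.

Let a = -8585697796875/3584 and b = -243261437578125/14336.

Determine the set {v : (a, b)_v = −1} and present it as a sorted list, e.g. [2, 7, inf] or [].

Mod squares: a ≡ -10234, b ≡ -9030. Check v ∈ {∞, 2, 3, 5, 7, 17, 43}.
v=3: a=3^2·(≡2), b=3^1·(≡2) mod 3; (2|3)=-1, (2|3)=-1; (−1)^{2·1·1}·(-1)^1·(-1)^2 = -1.
v=∞: -10234 < 0 and -9030 < 0  ⇒  (a,b)_∞ = -1.
v=17: a=17^5·(≡3), b=17^6·(≡14) mod 17; (3|17)=-1, (14|17)=-1; (−1)^{5·6·8}·(-1)^6·(-1)^5 = -1.
v=2: v_2(a)=-9, v_2(b)=-11; units ≡ 3, 5 (mod 8); ε·ε+αω+βω = 1·0+-9·1+-11·1 ≡ 0  ⇒  (a,b)_2 = +1.
v=5: a=5^6·(≡4), b=5^7·(≡4) mod 5; (4|5)=+1, (4|5)=+1; (−1)^{6·7·2}·(+1)^7·(+1)^6 = +1.
v=7: a=7^-1·(≡4), b=7^-1·(≡5) mod 7; (4|7)=+1, (5|7)=-1; (−1)^{-1·-1·3}·(+1)^-1·(-1)^-1 = +1.
v=43: a=43^1·(≡3), b=43^1·(≡32) mod 43; (3|43)=-1, (32|43)=-1; (−1)^{1·1·21}·(-1)^1·(-1)^1 = -1.
Ram(-10234, -9030) = {3, 17, 43, ∞}; no ℚ_3-point on the conic.

[3, 17, 43, inf]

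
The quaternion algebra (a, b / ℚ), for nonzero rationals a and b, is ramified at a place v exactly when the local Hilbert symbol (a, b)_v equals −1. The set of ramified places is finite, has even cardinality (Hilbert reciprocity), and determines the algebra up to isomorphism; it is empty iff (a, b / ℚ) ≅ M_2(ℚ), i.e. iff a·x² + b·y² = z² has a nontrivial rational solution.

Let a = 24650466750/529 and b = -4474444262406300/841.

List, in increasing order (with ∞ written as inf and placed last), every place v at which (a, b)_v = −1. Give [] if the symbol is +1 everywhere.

Mod squares: a ≡ 30, b ≡ -7. Check v ∈ {∞, 2, 3, 5, 7, 13, 23, 29}.
v=7: a=7^4·(≡1), b=7^9·(≡3) mod 7; (1|7)=+1, (3|7)=-1; (−1)^{4·9·3}·(+1)^9·(-1)^4 = +1.
v=3: a=3^5·(≡1), b=3^8·(≡2) mod 3; (1|3)=+1, (2|3)=-1; (−1)^{5·8·1}·(+1)^8·(-1)^5 = -1.
v=2: v_2(a)=1, v_2(b)=2; units ≡ 7, 1 (mod 8); ε·ε+αω+βω = 1·0+1·0+2·0 ≡ 0  ⇒  (a,b)_2 = +1.
v=13: a=13^2·(≡1), b=13^2·(≡6) mod 13; (1|13)=+1, (6|13)=-1; (−1)^{2·2·6}·(+1)^2·(-1)^2 = +1.
v=23: a=23^-2·(≡21), b=23^0·(≡1) mod 23; (21|23)=-1, (1|23)=+1; (−1)^{-2·0·11}·(-1)^0·(+1)^-2 = +1.
v=∞: 30 > 0 and -7 < 0  ⇒  (a,b)_∞ = +1.
v=5: a=5^3·(≡1), b=5^2·(≡3) mod 5; (1|5)=+1, (3|5)=-1; (−1)^{3·2·2}·(+1)^2·(-1)^3 = -1.
v=29: a=29^0·(≡20), b=29^-2·(≡23) mod 29; (20|29)=+1, (23|29)=+1; (−1)^{0·-2·14}·(+1)^-2·(+1)^0 = +1.
Ram(30, -7) = {3, 5}; no ℚ_3-point on the conic.

[3, 5]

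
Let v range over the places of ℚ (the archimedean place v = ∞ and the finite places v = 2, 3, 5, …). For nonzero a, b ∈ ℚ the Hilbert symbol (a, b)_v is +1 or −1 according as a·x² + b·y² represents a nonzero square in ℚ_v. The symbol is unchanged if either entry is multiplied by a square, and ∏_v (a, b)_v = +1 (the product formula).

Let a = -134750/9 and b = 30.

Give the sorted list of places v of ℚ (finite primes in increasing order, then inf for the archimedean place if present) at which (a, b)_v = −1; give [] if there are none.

[5, 11]

Mod squares: a ≡ -110, b ≡ 30. Check v ∈ {∞, 2, 3, 5, 7, 11}.
v=2: v_2(a)=1, v_2(b)=1; units ≡ 1, 7 (mod 8); ε·ε+αω+βω = 0·1+1·0+1·0 ≡ 0  ⇒  (a,b)_2 = +1.
v=7: a=7^2·(≡4), b=7^0·(≡2) mod 7; (4|7)=+1, (2|7)=+1; (−1)^{2·0·3}·(+1)^0·(+1)^2 = +1.
v=∞: -110 < 0 and 30 > 0  ⇒  (a,b)_∞ = +1.
v=11: a=11^1·(≡9), b=11^0·(≡8) mod 11; (9|11)=+1, (8|11)=-1; (−1)^{1·0·5}·(+1)^0·(-1)^1 = -1.
v=5: a=5^3·(≡3), b=5^1·(≡1) mod 5; (3|5)=-1, (1|5)=+1; (−1)^{3·1·2}·(-1)^1·(+1)^3 = -1.
v=3: a=3^-2·(≡1), b=3^1·(≡1) mod 3; (1|3)=+1, (1|3)=+1; (−1)^{-2·1·1}·(+1)^1·(+1)^-2 = +1.
|Ram(-110, 30)| = 2, even; anisotropic at {5, 11}.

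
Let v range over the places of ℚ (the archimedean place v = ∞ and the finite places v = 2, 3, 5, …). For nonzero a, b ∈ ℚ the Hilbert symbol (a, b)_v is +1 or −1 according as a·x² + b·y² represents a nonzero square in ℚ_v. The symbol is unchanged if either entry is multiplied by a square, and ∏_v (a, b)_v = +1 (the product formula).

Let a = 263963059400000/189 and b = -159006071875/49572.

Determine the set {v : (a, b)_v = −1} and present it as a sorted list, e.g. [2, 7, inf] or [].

(a, b) ≡ (85785, -88264595) mod (ℚ^×)²; places V = {2, 3, 5, 7, 17, 19, 31, 41, 43, ∞}.
(a,b)_43: α=1, u≡4; β=1, v≡32 (mod 43); (4|43)=+1, (32|43)=-1; sign (−1)^1·+1^1·-1^1 = +1.
(a,b)_41: α=2, u≡17; β=1, v≡18 (mod 41); (17|41)=-1, (18|41)=+1; sign (−1)^0·-1^1·+1^2 = -1.
(a,b)_19: α=1, u≡13; β=1, v≡2 (mod 19); (13|19)=-1, (2|19)=-1; sign (−1)^1·-1^1·-1^1 = -1.
(a,b)_7: α=-1, u≡5; β=2, v≡2 (mod 7); (5|7)=-1, (2|7)=+1; sign (−1)^0·-1^2·+1^-1 = +1.
(a,b)_31: α=2, u≡2; β=1, v≡23 (mod 31); (2|31)=+1, (23|31)=-1; sign (−1)^0·+1^1·-1^2 = +1.
(a,b)_∞: sgn(85785)=+, sgn(-88264595)=−, so +1.
(a,b)_5: α=5, u≡2; β=5, v≡1 (mod 5); (2|5)=-1, (1|5)=+1; sign (−1)^0·-1^5·+1^5 = -1.
(a,b)_17: α=0, u≡11; β=-1, v≡14 (mod 17); (11|17)=-1, (14|17)=-1; sign (−1)^0·-1^-1·-1^0 = -1.
(a,b)_2: α=6, β=-2; u≡1, v≡5 (mod 8); ε(u)ε(v)=0·0, αω(v)=6·1, βω(u)=-2·0; sum ≡ 0  ⇒  +1.
(a,b)_3: α=-3, u≡2; β=-6, v≡1 (mod 3); (2|3)=-1, (1|3)=+1; sign (−1)^0·-1^-6·+1^-3 = +1.
(85785, -88264595 / ℚ) ramifies at {5, 17, 19, 41}: a division algebra.

[5, 17, 19, 41]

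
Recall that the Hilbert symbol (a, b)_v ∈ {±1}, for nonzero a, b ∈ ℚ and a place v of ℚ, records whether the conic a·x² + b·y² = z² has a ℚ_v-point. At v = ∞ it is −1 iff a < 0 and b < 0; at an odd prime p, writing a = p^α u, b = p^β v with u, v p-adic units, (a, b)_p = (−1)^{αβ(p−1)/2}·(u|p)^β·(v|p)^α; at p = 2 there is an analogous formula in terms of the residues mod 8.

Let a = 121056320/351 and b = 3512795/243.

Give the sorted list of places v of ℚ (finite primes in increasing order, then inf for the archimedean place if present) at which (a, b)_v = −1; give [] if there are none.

Mod squares: a ≡ 255255, b ≡ 36465. Check v ∈ {∞, 2, 3, 5, 7, 11, 13, 17}.
v=∞: 255255 > 0 and 36465 > 0  ⇒  (a,b)_∞ = +1.
v=3: a=3^-3·(≡2), b=3^-5·(≡2) mod 3; (2|3)=-1, (2|3)=-1; (−1)^{-3·-5·1}·(-1)^-5·(-1)^-3 = -1.
v=17: a=17^3·(≡13), b=17^3·(≡7) mod 17; (13|17)=+1, (7|17)=-1; (−1)^{3·3·8}·(+1)^3·(-1)^3 = -1.
v=13: a=13^-1·(≡8), b=13^1·(≡4) mod 13; (8|13)=-1, (4|13)=+1; (−1)^{-1·1·6}·(-1)^1·(+1)^-1 = -1.
v=5: a=5^1·(≡4), b=5^1·(≡3) mod 5; (4|5)=+1, (3|5)=-1; (−1)^{1·1·2}·(+1)^1·(-1)^1 = -1.
v=7: a=7^1·(≡1), b=7^0·(≡4) mod 7; (1|7)=+1, (4|7)=+1; (−1)^{1·0·3}·(+1)^0·(+1)^1 = +1.
v=11: a=11^1·(≡6), b=11^1·(≡4) mod 11; (6|11)=-1, (4|11)=+1; (−1)^{1·1·5}·(-1)^1·(+1)^1 = +1.
v=2: v_2(a)=6, v_2(b)=0; units ≡ 7, 1 (mod 8); ε·ε+αω+βω = 1·0+6·0+0·0 ≡ 0  ⇒  (a,b)_2 = +1.
(255255, 36465 / ℚ) ramifies at {3, 5, 13, 17}: a division algebra.

[3, 5, 13, 17]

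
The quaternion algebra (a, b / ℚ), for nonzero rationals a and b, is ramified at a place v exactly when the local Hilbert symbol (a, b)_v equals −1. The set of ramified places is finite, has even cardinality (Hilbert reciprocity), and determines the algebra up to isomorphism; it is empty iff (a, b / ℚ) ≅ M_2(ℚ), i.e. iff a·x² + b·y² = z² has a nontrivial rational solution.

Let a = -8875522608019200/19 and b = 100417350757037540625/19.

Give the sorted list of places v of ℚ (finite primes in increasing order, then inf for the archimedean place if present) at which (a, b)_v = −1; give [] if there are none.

[2, 5, 7, 19, 41, 47]

Mod squares: a ≡ -5453, b ≡ 631757315. Check v ∈ {∞, 2, 3, 5, 7, 17, 19, 29, 41, 47}.
v=3: a=3^2·(≡1), b=3^2·(≡2) mod 3; (1|3)=+1, (2|3)=-1; (−1)^{2·2·1}·(+1)^2·(-1)^2 = +1.
v=41: a=41^1·(≡21), b=41^1·(≡24) mod 41; (21|41)=+1, (24|41)=-1; (−1)^{1·1·20}·(+1)^1·(-1)^1 = -1.
v=29: a=29^2·(≡9), b=29^3·(≡4) mod 29; (9|29)=+1, (4|29)=+1; (−1)^{2·3·14}·(+1)^3·(+1)^2 = +1.
v=17: a=17^2·(≡2), b=17^3·(≡15) mod 17; (2|17)=+1, (15|17)=+1; (−1)^{2·3·8}·(+1)^3·(+1)^2 = +1.
v=∞: -5453 < 0 and 631757315 > 0  ⇒  (a,b)_∞ = +1.
v=7: a=7^1·(≡5), b=7^1·(≡3) mod 7; (5|7)=-1, (3|7)=-1; (−1)^{1·1·3}·(-1)^1·(-1)^1 = -1.
v=19: a=19^-1·(≡4), b=19^-1·(≡6) mod 19; (4|19)=+1, (6|19)=+1; (−1)^{-1·-1·9}·(+1)^-1·(+1)^-1 = -1.
v=2: v_2(a)=8, v_2(b)=0; units ≡ 3, 3 (mod 8); ε·ε+αω+βω = 1·1+8·1+0·1 ≡ 1  ⇒  (a,b)_2 = -1.
v=47: a=47^2·(≡20), b=47^3·(≡17) mod 47; (20|47)=-1, (17|47)=+1; (−1)^{2·3·23}·(-1)^3·(+1)^2 = -1.
v=5: a=5^2·(≡3), b=5^5·(≡2) mod 5; (3|5)=-1, (2|5)=-1; (−1)^{2·5·2}·(-1)^5·(-1)^2 = -1.
Ram(-5453, 631757315) = {2, 5, 7, 19, 41, 47}; no ℚ_2-point on the conic.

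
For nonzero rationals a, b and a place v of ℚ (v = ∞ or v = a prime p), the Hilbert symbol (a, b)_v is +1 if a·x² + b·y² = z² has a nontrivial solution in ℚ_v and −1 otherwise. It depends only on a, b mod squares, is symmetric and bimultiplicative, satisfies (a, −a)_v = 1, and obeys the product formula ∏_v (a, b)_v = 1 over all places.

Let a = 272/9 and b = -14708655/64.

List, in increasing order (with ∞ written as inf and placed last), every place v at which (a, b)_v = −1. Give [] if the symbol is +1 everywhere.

[3, 5, 17, 29]

Mod squares: a ≡ 17, b ≡ -5655. Check v ∈ {∞, 2, 3, 5, 13, 17, 29}.
v=2: v_2(a)=4, v_2(b)=-6; units ≡ 1, 1 (mod 8); ε·ε+αω+βω = 0·0+4·0+-6·0 ≡ 0  ⇒  (a,b)_2 = +1.
v=13: a=13^0·(≡10), b=13^1·(≡6) mod 13; (10|13)=+1, (6|13)=-1; (−1)^{0·1·6}·(+1)^1·(-1)^0 = +1.
v=17: a=17^1·(≡15), b=17^2·(≡12) mod 17; (15|17)=+1, (12|17)=-1; (−1)^{1·2·8}·(+1)^2·(-1)^1 = -1.
v=∞: 17 > 0 and -5655 < 0  ⇒  (a,b)_∞ = +1.
v=3: a=3^-2·(≡2), b=3^3·(≡2) mod 3; (2|3)=-1, (2|3)=-1; (−1)^{-2·3·1}·(-1)^3·(-1)^-2 = -1.
v=5: a=5^0·(≡3), b=5^1·(≡1) mod 5; (3|5)=-1, (1|5)=+1; (−1)^{0·1·2}·(-1)^1·(+1)^0 = -1.
v=29: a=29^0·(≡27), b=29^1·(≡17) mod 29; (27|29)=-1, (17|29)=-1; (−1)^{0·1·14}·(-1)^1·(-1)^0 = -1.
Ram(17, -5655) = {3, 5, 17, 29}; no ℚ_3-point on the conic.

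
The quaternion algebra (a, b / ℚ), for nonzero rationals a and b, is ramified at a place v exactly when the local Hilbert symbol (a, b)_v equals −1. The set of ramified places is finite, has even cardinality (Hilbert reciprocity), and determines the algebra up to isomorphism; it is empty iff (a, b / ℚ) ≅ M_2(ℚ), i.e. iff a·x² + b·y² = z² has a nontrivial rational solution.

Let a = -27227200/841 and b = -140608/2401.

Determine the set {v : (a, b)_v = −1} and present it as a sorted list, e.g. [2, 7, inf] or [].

[2, inf]

(a, b) ≡ (-17017, -13) mod (ℚ^×)²; places V = {2, 5, 7, 11, 13, 17, 29, ∞}.
(a,b)_∞: sgn(-17017)=−, sgn(-13)=−, so -1.
(a,b)_29: α=-2, u≡1; β=0, v≡22 (mod 29); (1|29)=+1, (22|29)=+1; sign (−1)^0·+1^0·+1^-2 = +1.
(a,b)_5: α=2, u≡2; β=0, v≡2 (mod 5); (2|5)=-1, (2|5)=-1; sign (−1)^0·-1^0·-1^2 = +1.
(a,b)_13: α=1, u≡12; β=3, v≡3 (mod 13); (12|13)=+1, (3|13)=+1; sign (−1)^0·+1^3·+1^1 = +1.
(a,b)_2: α=6, β=6; u≡7, v≡3 (mod 8); ε(u)ε(v)=1·1, αω(v)=6·1, βω(u)=6·0; sum ≡ 1  ⇒  -1.
(a,b)_11: α=1, u≡4; β=0, v≡9 (mod 11); (4|11)=+1, (9|11)=+1; sign (−1)^0·+1^0·+1^1 = +1.
(a,b)_17: α=1, u≡9; β=0, v≡4 (mod 17); (9|17)=+1, (4|17)=+1; sign (−1)^0·+1^0·+1^1 = +1.
(a,b)_7: α=1, u≡6; β=-4, v≡1 (mod 7); (6|7)=-1, (1|7)=+1; sign (−1)^0·-1^-4·+1^1 = +1.
|Ram(-17017, -13)| = 2, even; anisotropic at {2, ∞}.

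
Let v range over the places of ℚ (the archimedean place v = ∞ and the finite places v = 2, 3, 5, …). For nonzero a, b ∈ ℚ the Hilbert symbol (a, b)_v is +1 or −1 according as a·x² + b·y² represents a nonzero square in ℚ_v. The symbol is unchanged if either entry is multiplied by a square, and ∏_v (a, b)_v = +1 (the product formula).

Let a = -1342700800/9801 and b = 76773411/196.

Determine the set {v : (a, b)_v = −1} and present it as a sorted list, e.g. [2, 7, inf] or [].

(a, b) ≡ (-209797, 70499) mod (ℚ^×)²; places V = {2, 3, 5, 7, 11, 13, 17, 29, 41, 43, ∞}.
(a,b)_41: α=1, u≡16; β=0, v≡40 (mod 41); (16|41)=+1, (40|41)=+1; sign (−1)^0·+1^0·+1^1 = +1.
(a,b)_2: α=8, β=-2; u≡3, v≡3 (mod 8); ε(u)ε(v)=1·1, αω(v)=8·1, βω(u)=-2·1; sum ≡ 1  ⇒  -1.
(a,b)_7: α=1, u≡6; β=-2, v≡2 (mod 7); (6|7)=-1, (2|7)=+1; sign (−1)^0·-1^-2·+1^1 = +1.
(a,b)_3: α=-4, u≡2; β=2, v≡2 (mod 3); (2|3)=-1, (2|3)=-1; sign (−1)^0·-1^2·-1^-4 = +1.
(a,b)_∞: sgn(-209797)=−, sgn(70499)=+, so +1.
(a,b)_17: α=1, u≡16; β=1, v≡15 (mod 17); (16|17)=+1, (15|17)=+1; sign (−1)^0·+1^1·+1^1 = +1.
(a,b)_43: α=1, u≡25; β=0, v≡20 (mod 43); (25|43)=+1, (20|43)=-1; sign (−1)^0·+1^0·-1^1 = -1.
(a,b)_13: α=0, u≡12; β=1, v≡7 (mod 13); (12|13)=+1, (7|13)=-1; sign (−1)^0·+1^1·-1^0 = +1.
(a,b)_29: α=0, u≡17; β=1, v≡28 (mod 29); (17|29)=-1, (28|29)=+1; sign (−1)^0·-1^1·+1^0 = -1.
(a,b)_11: α=-2, u≡8; β=3, v≡7 (mod 11); (8|11)=-1, (7|11)=-1; sign (−1)^0·-1^3·-1^-2 = -1.
(a,b)_5: α=2, u≡3; β=0, v≡1 (mod 5); (3|5)=-1, (1|5)=+1; sign (−1)^0·-1^0·+1^2 = +1.
|Ram(-209797, 70499)| = 4, even; anisotropic at {2, 11, 29, 43}.

[2, 11, 29, 43]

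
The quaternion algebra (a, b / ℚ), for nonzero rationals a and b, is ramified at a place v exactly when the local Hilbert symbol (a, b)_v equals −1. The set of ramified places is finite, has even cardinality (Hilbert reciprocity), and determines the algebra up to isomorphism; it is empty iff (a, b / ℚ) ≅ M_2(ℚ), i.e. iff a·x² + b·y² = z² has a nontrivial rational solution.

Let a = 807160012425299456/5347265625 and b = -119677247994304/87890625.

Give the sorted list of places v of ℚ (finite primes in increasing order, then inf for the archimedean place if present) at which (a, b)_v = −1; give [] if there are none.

[7, 11, 17, 29]

(a, b) ≡ (84854, -24871) mod (ℚ^×)²; places V = {2, 3, 5, 7, 11, 13, 17, 19, 23, 29, ∞}.
(a,b)_29: α=3, u≡8; β=2, v≡21 (mod 29); (8|29)=-1, (21|29)=-1; sign (−1)^0·-1^2·-1^3 = -1.
(a,b)_17: α=4, u≡6; β=1, v≡16 (mod 17); (6|17)=-1, (16|17)=+1; sign (−1)^0·-1^1·+1^4 = -1.
(a,b)_2: α=9, β=6; u≡3, v≡1 (mod 8); ε(u)ε(v)=1·0, αω(v)=9·0, βω(u)=6·1; sum ≡ 0  ⇒  +1.
(a,b)_7: α=1, u≡6; β=1, v≡3 (mod 7); (6|7)=-1, (3|7)=-1; sign (−1)^1·-1^1·-1^1 = -1.
(a,b)_23: α=2, u≡14; β=2, v≡17 (mod 23); (14|23)=-1, (17|23)=-1; sign (−1)^0·-1^2·-1^2 = +1.
(a,b)_19: α=1, u≡16; β=1, v≡3 (mod 19); (16|19)=+1, (3|19)=-1; sign (−1)^1·+1^1·-1^1 = +1.
(a,b)_11: α=1, u≡1; β=1, v≡1 (mod 11); (1|11)=+1, (1|11)=+1; sign (−1)^1·+1^1·+1^1 = -1.
(a,b)_5: α=-8, u≡4; β=-10, v≡4 (mod 5); (4|5)=+1, (4|5)=+1; sign (−1)^0·+1^-10·+1^-8 = +1.
(a,b)_3: α=-4, u≡2; β=-2, v≡2 (mod 3); (2|3)=-1, (2|3)=-1; sign (−1)^0·-1^-2·-1^-4 = +1.
(a,b)_∞: sgn(84854)=+, sgn(-24871)=−, so +1.
(a,b)_13: α=-2, u≡9; β=2, v≡8 (mod 13); (9|13)=+1, (8|13)=-1; sign (−1)^0·+1^2·-1^-2 = +1.
|Ram(84854, -24871)| = 4, even; anisotropic at {7, 11, 17, 29}.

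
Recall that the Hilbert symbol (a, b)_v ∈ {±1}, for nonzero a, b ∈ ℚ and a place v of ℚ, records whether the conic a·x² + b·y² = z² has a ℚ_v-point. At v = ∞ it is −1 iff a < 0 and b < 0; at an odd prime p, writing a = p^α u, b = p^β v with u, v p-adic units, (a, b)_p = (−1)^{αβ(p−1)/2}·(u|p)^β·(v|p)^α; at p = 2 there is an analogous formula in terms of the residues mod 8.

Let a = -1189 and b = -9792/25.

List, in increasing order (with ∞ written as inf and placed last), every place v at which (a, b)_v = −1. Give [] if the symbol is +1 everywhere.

Mod squares: a ≡ -1189, b ≡ -17. Check v ∈ {∞, 2, 3, 5, 17, 29, 41}.
v=2: v_2(a)=0, v_2(b)=6; units ≡ 3, 7 (mod 8); ε·ε+αω+βω = 1·1+0·0+6·1 ≡ 1  ⇒  (a,b)_2 = -1.
v=5: a=5^0·(≡1), b=5^-2·(≡3) mod 5; (1|5)=+1, (3|5)=-1; (−1)^{0·-2·2}·(+1)^-2·(-1)^0 = +1.
v=29: a=29^1·(≡17), b=29^0·(≡12) mod 29; (17|29)=-1, (12|29)=-1; (−1)^{1·0·14}·(-1)^0·(-1)^1 = -1.
v=17: a=17^0·(≡1), b=17^1·(≡13) mod 17; (1|17)=+1, (13|17)=+1; (−1)^{0·1·8}·(+1)^1·(+1)^0 = +1.
v=3: a=3^0·(≡2), b=3^2·(≡1) mod 3; (2|3)=-1, (1|3)=+1; (−1)^{0·2·1}·(-1)^2·(+1)^0 = +1.
v=∞: -1189 < 0 and -17 < 0  ⇒  (a,b)_∞ = -1.
v=41: a=41^1·(≡12), b=41^0·(≡38) mod 41; (12|41)=-1, (38|41)=-1; (−1)^{1·0·20}·(-1)^0·(-1)^1 = -1.
(-1189, -17 / ℚ) ramifies at {2, 29, 41, ∞}: a division algebra.

[2, 29, 41, inf]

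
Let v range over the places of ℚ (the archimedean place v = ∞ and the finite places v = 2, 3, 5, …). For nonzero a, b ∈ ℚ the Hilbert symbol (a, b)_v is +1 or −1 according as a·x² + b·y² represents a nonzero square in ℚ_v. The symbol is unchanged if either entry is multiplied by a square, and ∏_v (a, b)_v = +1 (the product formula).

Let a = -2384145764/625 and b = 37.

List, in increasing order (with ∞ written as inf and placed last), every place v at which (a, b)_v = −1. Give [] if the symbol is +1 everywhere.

[13, 19]

Mod squares: a ≡ -100529, b ≡ 37. Check v ∈ {∞, 2, 5, 7, 11, 13, 19, 37}.
v=7: a=7^2·(≡6), b=7^0·(≡2) mod 7; (6|7)=-1, (2|7)=+1; (−1)^{2·0·3}·(-1)^0·(+1)^2 = +1.
v=11: a=11^3·(≡2), b=11^0·(≡4) mod 11; (2|11)=-1, (4|11)=+1; (−1)^{3·0·5}·(-1)^0·(+1)^3 = +1.
v=13: a=13^1·(≡8), b=13^0·(≡11) mod 13; (8|13)=-1, (11|13)=-1; (−1)^{1·0·6}·(-1)^0·(-1)^1 = -1.
v=2: v_2(a)=2, v_2(b)=0; units ≡ 7, 5 (mod 8); ε·ε+αω+βω = 1·0+2·1+0·0 ≡ 0  ⇒  (a,b)_2 = +1.
v=19: a=19^1·(≡18), b=19^0·(≡18) mod 19; (18|19)=-1, (18|19)=-1; (−1)^{1·0·9}·(-1)^0·(-1)^1 = -1.
v=37: a=37^1·(≡33), b=37^1·(≡1) mod 37; (33|37)=+1, (1|37)=+1; (−1)^{1·1·18}·(+1)^1·(+1)^1 = +1.
v=∞: -100529 < 0 and 37 > 0  ⇒  (a,b)_∞ = +1.
v=5: a=5^-4·(≡1), b=5^0·(≡2) mod 5; (1|5)=+1, (2|5)=-1; (−1)^{-4·0·2}·(+1)^0·(-1)^-4 = +1.
(-100529, 37 / ℚ) ramifies at {13, 19}: a division algebra.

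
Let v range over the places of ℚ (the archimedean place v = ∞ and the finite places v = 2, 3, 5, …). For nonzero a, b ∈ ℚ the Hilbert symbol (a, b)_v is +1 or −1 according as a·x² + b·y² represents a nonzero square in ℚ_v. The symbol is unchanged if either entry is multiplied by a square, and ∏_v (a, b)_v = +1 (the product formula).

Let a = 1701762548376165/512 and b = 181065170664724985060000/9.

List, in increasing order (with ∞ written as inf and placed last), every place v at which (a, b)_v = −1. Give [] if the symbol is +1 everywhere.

Mod squares: a ≡ 71095530, b ≡ 986. Check v ∈ {∞, 2, 3, 5, 11, 17, 19, 23, 29, 37}.
v=23: a=23^1·(≡18), b=23^2·(≡22) mod 23; (18|23)=+1, (22|23)=-1; (−1)^{1·2·11}·(+1)^2·(-1)^1 = -1.
v=11: a=11^3·(≡5), b=11^0·(≡2) mod 11; (5|11)=+1, (2|11)=-1; (−1)^{3·0·5}·(+1)^0·(-1)^3 = -1.
v=∞: 71095530 > 0 and 986 > 0  ⇒  (a,b)_∞ = +1.
v=3: a=3^1·(≡1), b=3^-2·(≡2) mod 3; (1|3)=+1, (2|3)=-1; (−1)^{1·-2·1}·(+1)^-2·(-1)^1 = -1.
v=37: a=37^2·(≡27), b=37^2·(≡6) mod 37; (27|37)=+1, (6|37)=-1; (−1)^{2·2·18}·(+1)^2·(-1)^2 = +1.
v=2: v_2(a)=-9, v_2(b)=5; units ≡ 5, 5 (mod 8); ε·ε+αω+βω = 0·0+-9·1+5·1 ≡ 0  ⇒  (a,b)_2 = +1.
v=5: a=5^1·(≡4), b=5^4·(≡4) mod 5; (4|5)=+1, (4|5)=+1; (−1)^{1·4·2}·(+1)^4·(+1)^1 = +1.
v=29: a=29^1·(≡10), b=29^3·(≡1) mod 29; (10|29)=-1, (1|29)=+1; (−1)^{1·3·14}·(-1)^3·(+1)^1 = -1.
v=17: a=17^3·(≡14), b=17^5·(≡7) mod 17; (14|17)=-1, (7|17)=-1; (−1)^{3·5·8}·(-1)^5·(-1)^3 = +1.
v=19: a=19^1·(≡12), b=19^2·(≡16) mod 19; (12|19)=-1, (16|19)=+1; (−1)^{1·2·9}·(-1)^2·(+1)^1 = +1.
(71095530, 986 / ℚ) ramifies at {3, 11, 23, 29}: a division algebra.

[3, 11, 23, 29]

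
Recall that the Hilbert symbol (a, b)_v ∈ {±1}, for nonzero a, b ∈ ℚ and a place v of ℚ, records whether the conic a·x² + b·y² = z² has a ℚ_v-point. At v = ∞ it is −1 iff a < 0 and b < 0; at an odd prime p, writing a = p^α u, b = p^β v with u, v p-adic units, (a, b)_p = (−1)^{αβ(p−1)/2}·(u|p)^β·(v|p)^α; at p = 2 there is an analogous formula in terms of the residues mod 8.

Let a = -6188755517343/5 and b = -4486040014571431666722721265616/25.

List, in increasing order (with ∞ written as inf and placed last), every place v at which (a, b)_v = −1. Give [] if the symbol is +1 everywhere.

Mod squares: a ≡ -1964315, b ≡ -358701. Check v ∈ {∞, 2, 3, 5, 7, 19, 23, 29, 31}.
v=∞: -1964315 < 0 and -358701 < 0  ⇒  (a,b)_∞ = -1.
v=3: a=3^8·(≡1), b=3^17·(≡1) mod 3; (1|3)=+1, (1|3)=+1; (−1)^{8·17·1}·(+1)^17·(+1)^8 = +1.
v=19: a=19^1·(≡15), b=19^3·(≡4) mod 19; (15|19)=-1, (4|19)=+1; (−1)^{1·3·9}·(-1)^3·(+1)^1 = +1.
v=31: a=31^1·(≡26), b=31^3·(≡22) mod 31; (26|31)=-1, (22|31)=-1; (−1)^{1·3·15}·(-1)^3·(-1)^1 = -1.
v=29: a=29^1·(≡22), b=29^3·(≡21) mod 29; (22|29)=+1, (21|29)=-1; (−1)^{1·3·14}·(+1)^3·(-1)^1 = -1.
v=23: a=23^1·(≡22), b=23^2·(≡22) mod 23; (22|23)=-1, (22|23)=-1; (−1)^{1·2·11}·(-1)^2·(-1)^1 = -1.
v=5: a=5^-1·(≡2), b=5^-2·(≡4) mod 5; (2|5)=-1, (4|5)=+1; (−1)^{-1·-2·2}·(-1)^-2·(+1)^-1 = +1.
v=7: a=7^4·(≡2), b=7^7·(≡4) mod 7; (2|7)=+1, (4|7)=+1; (−1)^{4·7·3}·(+1)^7·(+1)^4 = +1.
v=2: v_2(a)=0, v_2(b)=4; units ≡ 5, 3 (mod 8); ε·ε+αω+βω = 0·1+0·1+4·1 ≡ 0  ⇒  (a,b)_2 = +1.
Ram(-1964315, -358701) = {23, 29, 31, ∞}; no ℚ_23-point on the conic.

[23, 29, 31, inf]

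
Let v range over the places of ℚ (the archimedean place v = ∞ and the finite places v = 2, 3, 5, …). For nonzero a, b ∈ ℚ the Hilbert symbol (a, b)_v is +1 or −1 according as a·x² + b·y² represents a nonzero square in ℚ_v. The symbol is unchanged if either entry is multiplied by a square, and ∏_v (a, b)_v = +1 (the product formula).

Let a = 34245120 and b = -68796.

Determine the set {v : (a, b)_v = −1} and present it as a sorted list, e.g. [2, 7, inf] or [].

(a, b) ≡ (2730, -39) mod (ℚ^×)²; places V = {2, 3, 5, 7, 13, ∞}.
(a,b)_5: α=1, u≡4; β=0, v≡4 (mod 5); (4|5)=+1, (4|5)=+1; sign (−1)^0·+1^0·+1^1 = +1.
(a,b)_∞: sgn(2730)=+, sgn(-39)=−, so +1.
(a,b)_3: α=1, u≡1; β=3, v≡2 (mod 3); (1|3)=+1, (2|3)=-1; sign (−1)^1·+1^3·-1^1 = +1.
(a,b)_2: α=9, β=2; u≡5, v≡1 (mod 8); ε(u)ε(v)=0·0, αω(v)=9·0, βω(u)=2·1; sum ≡ 0  ⇒  +1.
(a,b)_7: α=3, u≡6; β=2, v≡3 (mod 7); (6|7)=-1, (3|7)=-1; sign (−1)^0·-1^2·-1^3 = -1.
(a,b)_13: α=1, u≡11; β=1, v≡12 (mod 13); (11|13)=-1, (12|13)=+1; sign (−1)^0·-1^1·+1^1 = -1.
(2730, -39 / ℚ) ramifies at {7, 13}: a division algebra.

[7, 13]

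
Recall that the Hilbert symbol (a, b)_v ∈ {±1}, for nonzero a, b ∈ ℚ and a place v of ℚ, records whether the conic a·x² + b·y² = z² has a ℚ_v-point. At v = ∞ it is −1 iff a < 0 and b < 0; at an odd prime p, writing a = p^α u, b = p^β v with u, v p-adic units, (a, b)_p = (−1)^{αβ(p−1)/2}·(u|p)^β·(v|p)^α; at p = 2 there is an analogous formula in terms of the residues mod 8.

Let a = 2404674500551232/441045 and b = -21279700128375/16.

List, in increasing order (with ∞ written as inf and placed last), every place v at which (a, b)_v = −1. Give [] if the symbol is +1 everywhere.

[13, 31]

Mod squares: a ≡ 85, b ≡ -2015. Check v ∈ {∞, 2, 3, 5, 7, 11, 13, 17, 31}.
v=2: v_2(a)=6, v_2(b)=-4; units ≡ 5, 1 (mod 8); ε·ε+αω+βω = 0·0+6·0+-4·1 ≡ 0  ⇒  (a,b)_2 = +1.
v=31: a=31^4·(≡15), b=31^3·(≡7) mod 31; (15|31)=-1, (7|31)=+1; (−1)^{4·3·15}·(-1)^3·(+1)^4 = -1.
v=13: a=13^2·(≡7), b=13^3·(≡9) mod 13; (7|13)=-1, (9|13)=+1; (−1)^{2·3·6}·(-1)^3·(+1)^2 = -1.
v=11: a=11^-2·(≡2), b=11^0·(≡3) mod 11; (2|11)=-1, (3|11)=+1; (−1)^{-2·0·5}·(-1)^0·(+1)^-2 = +1.
v=17: a=17^3·(≡12), b=17^2·(≡16) mod 17; (12|17)=-1, (16|17)=+1; (−1)^{3·2·8}·(-1)^2·(+1)^3 = +1.
v=7: a=7^2·(≡1), b=7^0·(≡2) mod 7; (1|7)=+1, (2|7)=+1; (−1)^{2·0·3}·(+1)^0·(+1)^2 = +1.
v=3: a=3^-6·(≡1), b=3^2·(≡1) mod 3; (1|3)=+1, (1|3)=+1; (−1)^{-6·2·1}·(+1)^2·(+1)^-6 = +1.
v=5: a=5^-1·(≡3), b=5^3·(≡3) mod 5; (3|5)=-1, (3|5)=-1; (−1)^{-1·3·2}·(-1)^3·(-1)^-1 = +1.
v=∞: 85 > 0 and -2015 < 0  ⇒  (a,b)_∞ = +1.
|Ram(85, -2015)| = 2, even; anisotropic at {13, 31}.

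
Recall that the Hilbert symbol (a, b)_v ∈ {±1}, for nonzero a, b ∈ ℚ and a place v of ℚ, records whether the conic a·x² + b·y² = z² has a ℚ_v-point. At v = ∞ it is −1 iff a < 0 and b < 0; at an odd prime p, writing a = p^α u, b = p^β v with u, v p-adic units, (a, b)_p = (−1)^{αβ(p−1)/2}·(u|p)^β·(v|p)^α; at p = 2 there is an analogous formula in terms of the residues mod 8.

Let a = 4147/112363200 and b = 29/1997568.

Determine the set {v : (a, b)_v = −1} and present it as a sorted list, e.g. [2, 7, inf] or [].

[11, 29]

Mod squares: a ≡ 12441, b ≡ 87. Check v ∈ {∞, 2, 3, 5, 11, 13, 17, 29}.
v=5: a=5^-2·(≡4), b=5^0·(≡3) mod 5; (4|5)=+1, (3|5)=-1; (−1)^{-2·0·2}·(+1)^0·(-1)^-2 = +1.
v=17: a=17^-2·(≡5), b=17^-2·(≡8) mod 17; (5|17)=-1, (8|17)=+1; (−1)^{-2·-2·8}·(-1)^-2·(+1)^-2 = +1.
v=∞: 12441 > 0 and 87 > 0  ⇒  (a,b)_∞ = +1.
v=3: a=3^-5·(≡1), b=3^-3·(≡2) mod 3; (1|3)=+1, (2|3)=-1; (−1)^{-5·-3·1}·(+1)^-3·(-1)^-5 = +1.
v=29: a=29^1·(≡9), b=29^1·(≡26) mod 29; (9|29)=+1, (26|29)=-1; (−1)^{1·1·14}·(+1)^1·(-1)^1 = -1.
v=11: a=11^1·(≡9), b=11^0·(≡7) mod 11; (9|11)=+1, (7|11)=-1; (−1)^{1·0·5}·(+1)^0·(-1)^1 = -1.
v=13: a=13^1·(≡7), b=13^0·(≡3) mod 13; (7|13)=-1, (3|13)=+1; (−1)^{1·0·6}·(-1)^0·(+1)^1 = +1.
v=2: v_2(a)=-6, v_2(b)=-8; units ≡ 1, 7 (mod 8); ε·ε+αω+βω = 0·1+-6·0+-8·0 ≡ 0  ⇒  (a,b)_2 = +1.
(12441, 87 / ℚ) ramifies at {11, 29}: a division algebra.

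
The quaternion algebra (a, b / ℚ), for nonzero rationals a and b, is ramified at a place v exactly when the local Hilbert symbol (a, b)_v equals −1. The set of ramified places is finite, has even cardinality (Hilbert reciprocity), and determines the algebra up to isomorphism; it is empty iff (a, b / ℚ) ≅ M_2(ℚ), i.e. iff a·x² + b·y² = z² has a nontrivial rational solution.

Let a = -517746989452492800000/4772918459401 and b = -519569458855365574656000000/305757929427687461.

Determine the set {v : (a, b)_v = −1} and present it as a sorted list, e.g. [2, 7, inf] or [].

Mod squares: a ≡ -45695, b ≡ -265031. Check v ∈ {∞, 2, 3, 5, 7, 11, 13, 19, 23, 29, 37, 43, 47}.
v=23: a=23^-2·(≡9), b=23^-2·(≡22) mod 23; (9|23)=+1, (22|23)=-1; (−1)^{-2·-2·11}·(+1)^-2·(-1)^-2 = +1.
v=∞: -45695 < 0 and -265031 < 0  ⇒  (a,b)_∞ = -1.
v=37: a=37^1·(≡15), b=37^1·(≡17) mod 37; (15|37)=-1, (17|37)=-1; (−1)^{1·1·18}·(-1)^1·(-1)^1 = +1.
v=7: a=7^2·(≡1), b=7^4·(≡3) mod 7; (1|7)=+1, (3|7)=-1; (−1)^{2·4·3}·(+1)^4·(-1)^2 = +1.
v=11: a=11^2·(≡8), b=11^2·(≡1) mod 11; (8|11)=-1, (1|11)=+1; (−1)^{2·2·5}·(-1)^2·(+1)^2 = +1.
v=29: a=29^0·(≡4), b=29^-1·(≡9) mod 29; (4|29)=+1, (9|29)=+1; (−1)^{0·-1·14}·(+1)^-1·(+1)^0 = +1.
v=13: a=13^1·(≡2), b=13^1·(≡10) mod 13; (2|13)=-1, (10|13)=+1; (−1)^{1·1·6}·(-1)^1·(+1)^1 = -1.
v=2: v_2(a)=22, v_2(b)=34; units ≡ 1, 1 (mod 8); ε·ε+αω+βω = 0·0+22·0+34·0 ≡ 0  ⇒  (a,b)_2 = +1.
v=3: a=3^6·(≡1), b=3^6·(≡1) mod 3; (1|3)=+1, (1|3)=+1; (−1)^{6·6·1}·(+1)^6·(+1)^6 = +1.
v=19: a=19^1·(≡18), b=19^1·(≡5) mod 19; (18|19)=-1, (5|19)=+1; (−1)^{1·1·9}·(-1)^1·(+1)^1 = +1.
v=5: a=5^5·(≡4), b=5^6·(≡1) mod 5; (4|5)=+1, (1|5)=+1; (−1)^{5·6·2}·(+1)^6·(+1)^5 = +1.
v=43: a=43^-2·(≡36), b=43^-2·(≡13) mod 43; (36|43)=+1, (13|43)=+1; (−1)^{-2·-2·21}·(+1)^-2·(+1)^-2 = +1.
v=47: a=47^-4·(≡9), b=47^-6·(≡12) mod 47; (9|47)=+1, (12|47)=+1; (−1)^{-4·-6·23}·(+1)^-6·(+1)^-4 = +1.
(-45695, -265031 / ℚ) ramifies at {13, ∞}: a division algebra.

[13, inf]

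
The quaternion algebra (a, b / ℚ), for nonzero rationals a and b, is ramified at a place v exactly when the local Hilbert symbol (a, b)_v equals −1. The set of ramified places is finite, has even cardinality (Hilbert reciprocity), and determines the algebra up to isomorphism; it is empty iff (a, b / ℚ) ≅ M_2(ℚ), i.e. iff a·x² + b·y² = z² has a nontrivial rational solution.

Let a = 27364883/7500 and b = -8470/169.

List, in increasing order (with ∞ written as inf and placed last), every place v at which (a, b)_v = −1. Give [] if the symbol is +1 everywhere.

[3, 13]

Mod squares: a ≡ 4641, b ≡ -70. Check v ∈ {∞, 2, 3, 5, 7, 11, 13, 17, 19}.
v=3: a=3^-1·(≡2), b=3^0·(≡2) mod 3; (2|3)=-1, (2|3)=-1; (−1)^{-1·0·1}·(-1)^0·(-1)^-1 = -1.
v=7: a=7^3·(≡3), b=7^1·(≡1) mod 7; (3|7)=-1, (1|7)=+1; (−1)^{3·1·3}·(-1)^1·(+1)^3 = +1.
v=11: a=11^0·(≡2), b=11^2·(≡10) mod 11; (2|11)=-1, (10|11)=-1; (−1)^{0·2·5}·(-1)^2·(-1)^0 = +1.
v=5: a=5^-4·(≡4), b=5^1·(≡4) mod 5; (4|5)=+1, (4|5)=+1; (−1)^{-4·1·2}·(+1)^1·(+1)^-4 = +1.
v=13: a=13^1·(≡8), b=13^-2·(≡6) mod 13; (8|13)=-1, (6|13)=-1; (−1)^{1·-2·6}·(-1)^-2·(-1)^1 = -1.
v=17: a=17^1·(≡1), b=17^0·(≡4) mod 17; (1|17)=+1, (4|17)=+1; (−1)^{1·0·8}·(+1)^0·(+1)^1 = +1.
v=∞: 4641 > 0 and -70 < 0  ⇒  (a,b)_∞ = +1.
v=2: v_2(a)=-2, v_2(b)=1; units ≡ 1, 5 (mod 8); ε·ε+αω+βω = 0·0+-2·1+1·0 ≡ 0  ⇒  (a,b)_2 = +1.
v=19: a=19^2·(≡9), b=19^0·(≡17) mod 19; (9|19)=+1, (17|19)=+1; (−1)^{2·0·9}·(+1)^0·(+1)^2 = +1.
Ram(4641, -70) = {3, 13}; no ℚ_3-point on the conic.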